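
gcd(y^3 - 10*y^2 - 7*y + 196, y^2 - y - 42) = y - 7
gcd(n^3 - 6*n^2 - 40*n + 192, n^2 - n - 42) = n + 6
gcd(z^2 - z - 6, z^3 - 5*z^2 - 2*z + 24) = z^2 - z - 6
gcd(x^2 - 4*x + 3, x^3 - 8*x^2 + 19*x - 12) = x^2 - 4*x + 3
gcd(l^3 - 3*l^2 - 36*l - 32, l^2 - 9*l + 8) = l - 8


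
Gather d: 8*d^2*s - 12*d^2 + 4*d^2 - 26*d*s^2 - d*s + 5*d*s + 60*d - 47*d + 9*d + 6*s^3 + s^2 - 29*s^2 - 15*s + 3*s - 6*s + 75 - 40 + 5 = d^2*(8*s - 8) + d*(-26*s^2 + 4*s + 22) + 6*s^3 - 28*s^2 - 18*s + 40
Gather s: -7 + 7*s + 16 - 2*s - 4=5*s + 5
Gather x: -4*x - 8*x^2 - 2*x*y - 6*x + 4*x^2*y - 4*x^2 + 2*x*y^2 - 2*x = x^2*(4*y - 12) + x*(2*y^2 - 2*y - 12)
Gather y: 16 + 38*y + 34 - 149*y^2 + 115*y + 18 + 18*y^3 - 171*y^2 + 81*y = 18*y^3 - 320*y^2 + 234*y + 68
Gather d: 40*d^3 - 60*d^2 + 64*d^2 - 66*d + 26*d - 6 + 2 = 40*d^3 + 4*d^2 - 40*d - 4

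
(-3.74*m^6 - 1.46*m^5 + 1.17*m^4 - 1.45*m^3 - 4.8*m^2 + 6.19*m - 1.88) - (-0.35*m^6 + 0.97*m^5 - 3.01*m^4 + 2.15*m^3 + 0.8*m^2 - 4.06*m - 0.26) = -3.39*m^6 - 2.43*m^5 + 4.18*m^4 - 3.6*m^3 - 5.6*m^2 + 10.25*m - 1.62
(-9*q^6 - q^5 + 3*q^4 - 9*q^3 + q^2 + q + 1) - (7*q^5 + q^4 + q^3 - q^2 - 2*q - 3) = -9*q^6 - 8*q^5 + 2*q^4 - 10*q^3 + 2*q^2 + 3*q + 4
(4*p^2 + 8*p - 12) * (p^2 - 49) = 4*p^4 + 8*p^3 - 208*p^2 - 392*p + 588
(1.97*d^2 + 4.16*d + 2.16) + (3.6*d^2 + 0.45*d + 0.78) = 5.57*d^2 + 4.61*d + 2.94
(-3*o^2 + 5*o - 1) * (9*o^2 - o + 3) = -27*o^4 + 48*o^3 - 23*o^2 + 16*o - 3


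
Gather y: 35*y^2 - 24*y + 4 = 35*y^2 - 24*y + 4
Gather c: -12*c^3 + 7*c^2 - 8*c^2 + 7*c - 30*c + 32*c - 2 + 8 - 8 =-12*c^3 - c^2 + 9*c - 2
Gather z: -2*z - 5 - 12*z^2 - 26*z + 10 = -12*z^2 - 28*z + 5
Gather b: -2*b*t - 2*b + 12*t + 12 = b*(-2*t - 2) + 12*t + 12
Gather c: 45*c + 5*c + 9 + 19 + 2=50*c + 30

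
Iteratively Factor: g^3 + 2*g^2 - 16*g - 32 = (g + 4)*(g^2 - 2*g - 8) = (g - 4)*(g + 4)*(g + 2)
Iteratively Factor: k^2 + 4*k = (k + 4)*(k)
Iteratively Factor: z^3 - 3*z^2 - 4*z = (z - 4)*(z^2 + z) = z*(z - 4)*(z + 1)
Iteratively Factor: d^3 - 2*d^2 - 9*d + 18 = (d - 3)*(d^2 + d - 6) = (d - 3)*(d + 3)*(d - 2)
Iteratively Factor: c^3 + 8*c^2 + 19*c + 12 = (c + 4)*(c^2 + 4*c + 3) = (c + 1)*(c + 4)*(c + 3)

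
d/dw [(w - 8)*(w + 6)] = 2*w - 2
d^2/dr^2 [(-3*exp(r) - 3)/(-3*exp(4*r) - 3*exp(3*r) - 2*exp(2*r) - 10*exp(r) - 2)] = (243*exp(8*r) + 729*exp(7*r) + 765*exp(6*r) - 297*exp(5*r) - 636*exp(4*r) - 354*exp(3*r) - 54*exp(2*r) + 192*exp(r) - 48)*exp(r)/(27*exp(12*r) + 81*exp(11*r) + 135*exp(10*r) + 405*exp(9*r) + 684*exp(8*r) + 774*exp(7*r) + 1394*exp(6*r) + 1452*exp(5*r) + 1020*exp(4*r) + 1276*exp(3*r) + 624*exp(2*r) + 120*exp(r) + 8)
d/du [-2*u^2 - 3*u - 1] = -4*u - 3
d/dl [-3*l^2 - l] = -6*l - 1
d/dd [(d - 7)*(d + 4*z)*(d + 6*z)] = 3*d^2 + 20*d*z - 14*d + 24*z^2 - 70*z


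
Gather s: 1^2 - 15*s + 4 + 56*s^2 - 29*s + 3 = 56*s^2 - 44*s + 8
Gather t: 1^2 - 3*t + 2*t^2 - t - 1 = 2*t^2 - 4*t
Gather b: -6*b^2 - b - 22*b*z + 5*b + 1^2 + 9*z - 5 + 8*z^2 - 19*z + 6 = -6*b^2 + b*(4 - 22*z) + 8*z^2 - 10*z + 2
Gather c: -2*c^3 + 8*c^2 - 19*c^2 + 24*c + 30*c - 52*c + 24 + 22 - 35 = -2*c^3 - 11*c^2 + 2*c + 11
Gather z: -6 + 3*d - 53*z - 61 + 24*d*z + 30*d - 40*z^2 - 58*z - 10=33*d - 40*z^2 + z*(24*d - 111) - 77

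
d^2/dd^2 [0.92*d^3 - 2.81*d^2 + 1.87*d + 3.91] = 5.52*d - 5.62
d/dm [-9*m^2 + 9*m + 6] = 9 - 18*m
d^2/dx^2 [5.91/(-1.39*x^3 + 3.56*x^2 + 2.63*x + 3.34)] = ((49.2894*x - 42.0792)*(-1.39*x^3 + 3.56*x^2 + 2.63*x + 3.34) + 5.91*(-8.34*x^2 + 14.24*x + 5.26)*(-4.17*x^2 + 7.12*x + 2.63))/(-1.39*x^3 + 3.56*x^2 + 2.63*x + 3.34)^3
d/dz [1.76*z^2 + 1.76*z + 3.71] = 3.52*z + 1.76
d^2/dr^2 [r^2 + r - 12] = 2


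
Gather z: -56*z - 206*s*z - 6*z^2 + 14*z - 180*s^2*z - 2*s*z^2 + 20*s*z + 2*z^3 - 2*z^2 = 2*z^3 + z^2*(-2*s - 8) + z*(-180*s^2 - 186*s - 42)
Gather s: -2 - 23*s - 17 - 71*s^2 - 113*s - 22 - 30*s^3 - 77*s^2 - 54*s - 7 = -30*s^3 - 148*s^2 - 190*s - 48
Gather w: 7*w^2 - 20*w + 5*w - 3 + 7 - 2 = 7*w^2 - 15*w + 2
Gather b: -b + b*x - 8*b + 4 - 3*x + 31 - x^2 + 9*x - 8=b*(x - 9) - x^2 + 6*x + 27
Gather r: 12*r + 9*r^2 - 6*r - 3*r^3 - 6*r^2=-3*r^3 + 3*r^2 + 6*r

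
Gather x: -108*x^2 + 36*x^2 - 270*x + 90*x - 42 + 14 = -72*x^2 - 180*x - 28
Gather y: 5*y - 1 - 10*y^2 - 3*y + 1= -10*y^2 + 2*y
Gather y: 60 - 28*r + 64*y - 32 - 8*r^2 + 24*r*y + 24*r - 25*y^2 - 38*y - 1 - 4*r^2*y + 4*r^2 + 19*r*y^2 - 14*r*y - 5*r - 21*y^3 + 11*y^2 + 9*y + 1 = -4*r^2 - 9*r - 21*y^3 + y^2*(19*r - 14) + y*(-4*r^2 + 10*r + 35) + 28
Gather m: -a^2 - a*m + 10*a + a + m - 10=-a^2 + 11*a + m*(1 - a) - 10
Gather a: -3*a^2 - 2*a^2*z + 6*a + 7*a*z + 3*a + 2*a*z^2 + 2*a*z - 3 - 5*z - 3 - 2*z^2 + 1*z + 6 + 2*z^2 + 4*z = a^2*(-2*z - 3) + a*(2*z^2 + 9*z + 9)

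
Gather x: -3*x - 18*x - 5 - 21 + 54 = 28 - 21*x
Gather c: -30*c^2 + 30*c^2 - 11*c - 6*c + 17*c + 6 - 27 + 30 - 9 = 0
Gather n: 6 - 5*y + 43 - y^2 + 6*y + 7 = -y^2 + y + 56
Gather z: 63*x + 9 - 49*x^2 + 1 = -49*x^2 + 63*x + 10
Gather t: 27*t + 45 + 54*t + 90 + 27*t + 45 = 108*t + 180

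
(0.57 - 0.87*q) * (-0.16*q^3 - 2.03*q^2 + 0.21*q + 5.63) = 0.1392*q^4 + 1.6749*q^3 - 1.3398*q^2 - 4.7784*q + 3.2091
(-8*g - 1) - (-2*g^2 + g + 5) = 2*g^2 - 9*g - 6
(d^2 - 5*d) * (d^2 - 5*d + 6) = d^4 - 10*d^3 + 31*d^2 - 30*d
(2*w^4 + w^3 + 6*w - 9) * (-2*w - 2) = -4*w^5 - 6*w^4 - 2*w^3 - 12*w^2 + 6*w + 18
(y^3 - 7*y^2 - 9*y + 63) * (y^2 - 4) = y^5 - 7*y^4 - 13*y^3 + 91*y^2 + 36*y - 252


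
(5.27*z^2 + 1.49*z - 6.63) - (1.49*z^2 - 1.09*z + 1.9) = 3.78*z^2 + 2.58*z - 8.53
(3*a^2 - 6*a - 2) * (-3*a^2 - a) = -9*a^4 + 15*a^3 + 12*a^2 + 2*a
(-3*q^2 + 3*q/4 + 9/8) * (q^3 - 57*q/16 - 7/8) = -3*q^5 + 3*q^4/4 + 189*q^3/16 - 3*q^2/64 - 597*q/128 - 63/64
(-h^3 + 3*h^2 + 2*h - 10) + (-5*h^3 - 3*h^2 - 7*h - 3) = -6*h^3 - 5*h - 13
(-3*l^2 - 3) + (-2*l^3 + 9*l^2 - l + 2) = -2*l^3 + 6*l^2 - l - 1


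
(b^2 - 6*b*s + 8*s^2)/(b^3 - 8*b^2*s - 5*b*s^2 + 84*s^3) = (-b + 2*s)/(-b^2 + 4*b*s + 21*s^2)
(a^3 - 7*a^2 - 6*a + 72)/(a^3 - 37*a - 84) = (a^2 - 10*a + 24)/(a^2 - 3*a - 28)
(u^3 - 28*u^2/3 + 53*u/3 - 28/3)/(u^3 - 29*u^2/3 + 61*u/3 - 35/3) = (3*u - 4)/(3*u - 5)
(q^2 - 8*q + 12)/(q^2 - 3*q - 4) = (-q^2 + 8*q - 12)/(-q^2 + 3*q + 4)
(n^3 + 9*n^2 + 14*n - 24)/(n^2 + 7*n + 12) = (n^2 + 5*n - 6)/(n + 3)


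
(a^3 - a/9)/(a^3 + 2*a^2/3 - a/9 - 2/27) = 3*a/(3*a + 2)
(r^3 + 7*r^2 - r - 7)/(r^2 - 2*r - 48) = (-r^3 - 7*r^2 + r + 7)/(-r^2 + 2*r + 48)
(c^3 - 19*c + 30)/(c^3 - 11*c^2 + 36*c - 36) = (c + 5)/(c - 6)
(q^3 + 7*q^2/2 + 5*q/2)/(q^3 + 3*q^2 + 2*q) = (q + 5/2)/(q + 2)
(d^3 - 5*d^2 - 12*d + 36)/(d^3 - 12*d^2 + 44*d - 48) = (d + 3)/(d - 4)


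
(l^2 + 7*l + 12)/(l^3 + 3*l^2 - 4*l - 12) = (l + 4)/(l^2 - 4)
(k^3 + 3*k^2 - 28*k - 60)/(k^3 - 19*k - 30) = (k + 6)/(k + 3)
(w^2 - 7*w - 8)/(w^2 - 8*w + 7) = (w^2 - 7*w - 8)/(w^2 - 8*w + 7)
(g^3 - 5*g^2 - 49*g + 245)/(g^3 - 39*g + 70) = (g - 7)/(g - 2)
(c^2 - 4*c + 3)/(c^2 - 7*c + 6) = (c - 3)/(c - 6)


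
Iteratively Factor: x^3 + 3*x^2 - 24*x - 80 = (x + 4)*(x^2 - x - 20) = (x + 4)^2*(x - 5)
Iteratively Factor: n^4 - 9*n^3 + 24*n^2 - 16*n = (n)*(n^3 - 9*n^2 + 24*n - 16) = n*(n - 1)*(n^2 - 8*n + 16) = n*(n - 4)*(n - 1)*(n - 4)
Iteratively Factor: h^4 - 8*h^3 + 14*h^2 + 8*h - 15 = (h + 1)*(h^3 - 9*h^2 + 23*h - 15) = (h - 5)*(h + 1)*(h^2 - 4*h + 3) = (h - 5)*(h - 1)*(h + 1)*(h - 3)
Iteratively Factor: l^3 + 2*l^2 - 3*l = (l + 3)*(l^2 - l) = (l - 1)*(l + 3)*(l)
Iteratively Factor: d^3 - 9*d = (d)*(d^2 - 9) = d*(d - 3)*(d + 3)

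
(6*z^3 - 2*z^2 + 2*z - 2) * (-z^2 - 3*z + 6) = -6*z^5 - 16*z^4 + 40*z^3 - 16*z^2 + 18*z - 12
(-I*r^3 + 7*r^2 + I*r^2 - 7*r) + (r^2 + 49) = -I*r^3 + 8*r^2 + I*r^2 - 7*r + 49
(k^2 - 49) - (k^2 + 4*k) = -4*k - 49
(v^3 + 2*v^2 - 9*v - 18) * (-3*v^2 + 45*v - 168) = -3*v^5 + 39*v^4 - 51*v^3 - 687*v^2 + 702*v + 3024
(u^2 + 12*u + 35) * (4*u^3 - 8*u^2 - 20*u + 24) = 4*u^5 + 40*u^4 + 24*u^3 - 496*u^2 - 412*u + 840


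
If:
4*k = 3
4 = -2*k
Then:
No Solution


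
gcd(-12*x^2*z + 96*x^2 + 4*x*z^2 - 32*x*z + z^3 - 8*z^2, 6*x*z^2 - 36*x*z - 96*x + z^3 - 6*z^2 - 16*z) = 6*x*z - 48*x + z^2 - 8*z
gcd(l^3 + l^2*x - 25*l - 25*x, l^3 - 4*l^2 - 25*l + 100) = l^2 - 25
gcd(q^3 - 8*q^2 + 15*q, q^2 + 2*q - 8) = 1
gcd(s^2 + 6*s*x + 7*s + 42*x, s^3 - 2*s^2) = 1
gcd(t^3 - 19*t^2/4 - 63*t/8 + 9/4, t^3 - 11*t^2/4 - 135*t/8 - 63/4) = t^2 - 9*t/2 - 9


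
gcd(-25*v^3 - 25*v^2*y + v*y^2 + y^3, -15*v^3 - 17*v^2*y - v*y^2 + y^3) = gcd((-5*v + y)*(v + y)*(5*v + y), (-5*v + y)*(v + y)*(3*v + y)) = -5*v^2 - 4*v*y + y^2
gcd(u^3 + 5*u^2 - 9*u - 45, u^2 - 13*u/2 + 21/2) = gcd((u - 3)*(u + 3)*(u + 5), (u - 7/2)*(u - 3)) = u - 3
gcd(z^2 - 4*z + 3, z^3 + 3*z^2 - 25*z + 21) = z^2 - 4*z + 3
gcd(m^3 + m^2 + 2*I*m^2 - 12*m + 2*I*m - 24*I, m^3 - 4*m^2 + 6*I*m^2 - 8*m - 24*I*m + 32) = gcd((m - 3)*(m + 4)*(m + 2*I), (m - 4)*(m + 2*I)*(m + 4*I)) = m + 2*I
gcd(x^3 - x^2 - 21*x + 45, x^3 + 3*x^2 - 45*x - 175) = x + 5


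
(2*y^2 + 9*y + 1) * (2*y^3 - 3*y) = 4*y^5 + 18*y^4 - 4*y^3 - 27*y^2 - 3*y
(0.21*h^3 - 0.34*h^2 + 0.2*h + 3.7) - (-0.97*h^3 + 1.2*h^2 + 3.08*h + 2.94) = 1.18*h^3 - 1.54*h^2 - 2.88*h + 0.76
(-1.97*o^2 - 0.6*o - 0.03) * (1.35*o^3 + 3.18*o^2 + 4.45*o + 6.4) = -2.6595*o^5 - 7.0746*o^4 - 10.715*o^3 - 15.3734*o^2 - 3.9735*o - 0.192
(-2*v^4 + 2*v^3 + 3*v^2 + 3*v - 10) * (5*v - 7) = -10*v^5 + 24*v^4 + v^3 - 6*v^2 - 71*v + 70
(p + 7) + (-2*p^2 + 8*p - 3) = -2*p^2 + 9*p + 4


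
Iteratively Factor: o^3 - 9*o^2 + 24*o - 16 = (o - 4)*(o^2 - 5*o + 4) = (o - 4)^2*(o - 1)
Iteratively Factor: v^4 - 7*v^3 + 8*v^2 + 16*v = (v + 1)*(v^3 - 8*v^2 + 16*v) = (v - 4)*(v + 1)*(v^2 - 4*v) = v*(v - 4)*(v + 1)*(v - 4)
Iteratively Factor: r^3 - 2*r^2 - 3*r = (r + 1)*(r^2 - 3*r) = r*(r + 1)*(r - 3)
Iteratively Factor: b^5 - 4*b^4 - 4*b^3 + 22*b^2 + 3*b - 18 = (b - 3)*(b^4 - b^3 - 7*b^2 + b + 6) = (b - 3)^2*(b^3 + 2*b^2 - b - 2) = (b - 3)^2*(b - 1)*(b^2 + 3*b + 2) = (b - 3)^2*(b - 1)*(b + 1)*(b + 2)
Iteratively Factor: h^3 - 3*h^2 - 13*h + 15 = (h - 1)*(h^2 - 2*h - 15) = (h - 1)*(h + 3)*(h - 5)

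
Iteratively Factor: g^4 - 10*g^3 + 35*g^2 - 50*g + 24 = (g - 3)*(g^3 - 7*g^2 + 14*g - 8) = (g - 3)*(g - 2)*(g^2 - 5*g + 4) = (g - 3)*(g - 2)*(g - 1)*(g - 4)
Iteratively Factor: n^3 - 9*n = (n + 3)*(n^2 - 3*n) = n*(n + 3)*(n - 3)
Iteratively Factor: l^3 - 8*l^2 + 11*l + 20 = (l + 1)*(l^2 - 9*l + 20) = (l - 5)*(l + 1)*(l - 4)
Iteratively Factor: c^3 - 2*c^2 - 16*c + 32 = (c - 4)*(c^2 + 2*c - 8) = (c - 4)*(c - 2)*(c + 4)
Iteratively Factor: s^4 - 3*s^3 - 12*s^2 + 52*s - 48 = (s - 2)*(s^3 - s^2 - 14*s + 24) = (s - 2)^2*(s^2 + s - 12) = (s - 2)^2*(s + 4)*(s - 3)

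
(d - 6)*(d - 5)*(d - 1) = d^3 - 12*d^2 + 41*d - 30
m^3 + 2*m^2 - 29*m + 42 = (m - 3)*(m - 2)*(m + 7)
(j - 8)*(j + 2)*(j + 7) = j^3 + j^2 - 58*j - 112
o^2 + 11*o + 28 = (o + 4)*(o + 7)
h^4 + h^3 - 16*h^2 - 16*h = h*(h - 4)*(h + 1)*(h + 4)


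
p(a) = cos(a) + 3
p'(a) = -sin(a)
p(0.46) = 3.90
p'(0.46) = -0.44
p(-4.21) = 2.52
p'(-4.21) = -0.88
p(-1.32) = 3.25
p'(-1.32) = 0.97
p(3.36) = 2.02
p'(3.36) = 0.22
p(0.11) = 3.99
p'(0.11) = -0.11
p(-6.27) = 4.00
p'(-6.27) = -0.01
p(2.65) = 2.12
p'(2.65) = -0.47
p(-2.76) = 2.07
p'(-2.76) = 0.37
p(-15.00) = 2.24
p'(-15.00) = 0.65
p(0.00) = 4.00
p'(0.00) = 0.00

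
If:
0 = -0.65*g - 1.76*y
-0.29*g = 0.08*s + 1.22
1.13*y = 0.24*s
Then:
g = -8.09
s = 14.06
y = 2.99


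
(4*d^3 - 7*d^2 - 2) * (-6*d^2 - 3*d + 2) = -24*d^5 + 30*d^4 + 29*d^3 - 2*d^2 + 6*d - 4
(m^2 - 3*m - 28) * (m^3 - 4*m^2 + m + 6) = m^5 - 7*m^4 - 15*m^3 + 115*m^2 - 46*m - 168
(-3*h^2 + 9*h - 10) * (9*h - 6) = -27*h^3 + 99*h^2 - 144*h + 60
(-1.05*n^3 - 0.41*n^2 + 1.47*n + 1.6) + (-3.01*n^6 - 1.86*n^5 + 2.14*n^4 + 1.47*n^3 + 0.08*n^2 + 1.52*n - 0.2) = -3.01*n^6 - 1.86*n^5 + 2.14*n^4 + 0.42*n^3 - 0.33*n^2 + 2.99*n + 1.4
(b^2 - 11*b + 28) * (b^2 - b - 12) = b^4 - 12*b^3 + 27*b^2 + 104*b - 336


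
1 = 1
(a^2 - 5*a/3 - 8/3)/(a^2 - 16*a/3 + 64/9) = 3*(a + 1)/(3*a - 8)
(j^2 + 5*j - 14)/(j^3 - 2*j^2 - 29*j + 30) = (j^2 + 5*j - 14)/(j^3 - 2*j^2 - 29*j + 30)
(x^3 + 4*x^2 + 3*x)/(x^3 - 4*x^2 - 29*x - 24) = x/(x - 8)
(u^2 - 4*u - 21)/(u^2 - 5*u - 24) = (u - 7)/(u - 8)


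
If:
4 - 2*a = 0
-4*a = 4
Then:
No Solution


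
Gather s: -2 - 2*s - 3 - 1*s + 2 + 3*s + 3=0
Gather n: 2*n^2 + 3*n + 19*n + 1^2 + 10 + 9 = 2*n^2 + 22*n + 20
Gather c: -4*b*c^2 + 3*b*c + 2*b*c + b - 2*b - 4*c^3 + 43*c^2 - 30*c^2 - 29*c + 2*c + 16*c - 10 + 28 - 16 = -b - 4*c^3 + c^2*(13 - 4*b) + c*(5*b - 11) + 2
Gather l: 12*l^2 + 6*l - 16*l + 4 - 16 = 12*l^2 - 10*l - 12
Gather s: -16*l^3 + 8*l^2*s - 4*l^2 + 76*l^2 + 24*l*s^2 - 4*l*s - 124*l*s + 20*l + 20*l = -16*l^3 + 72*l^2 + 24*l*s^2 + 40*l + s*(8*l^2 - 128*l)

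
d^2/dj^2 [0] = 0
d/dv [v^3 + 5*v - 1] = 3*v^2 + 5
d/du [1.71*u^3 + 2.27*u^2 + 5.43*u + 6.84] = 5.13*u^2 + 4.54*u + 5.43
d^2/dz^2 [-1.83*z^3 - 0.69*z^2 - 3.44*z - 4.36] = -10.98*z - 1.38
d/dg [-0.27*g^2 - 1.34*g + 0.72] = -0.54*g - 1.34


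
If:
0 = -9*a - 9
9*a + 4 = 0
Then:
No Solution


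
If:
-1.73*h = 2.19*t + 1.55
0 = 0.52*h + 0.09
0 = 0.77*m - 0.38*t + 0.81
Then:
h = -0.17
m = -1.33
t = -0.57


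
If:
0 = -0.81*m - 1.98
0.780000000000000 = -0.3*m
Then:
No Solution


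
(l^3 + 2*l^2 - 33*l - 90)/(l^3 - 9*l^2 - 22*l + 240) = (l + 3)/(l - 8)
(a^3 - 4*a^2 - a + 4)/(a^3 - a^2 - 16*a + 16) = (a + 1)/(a + 4)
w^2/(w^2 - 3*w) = w/(w - 3)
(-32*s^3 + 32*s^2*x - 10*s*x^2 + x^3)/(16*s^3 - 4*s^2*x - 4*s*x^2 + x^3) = (-4*s + x)/(2*s + x)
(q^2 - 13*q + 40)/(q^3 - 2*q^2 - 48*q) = (q - 5)/(q*(q + 6))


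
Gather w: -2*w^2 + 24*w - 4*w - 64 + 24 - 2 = -2*w^2 + 20*w - 42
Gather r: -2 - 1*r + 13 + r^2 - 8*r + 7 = r^2 - 9*r + 18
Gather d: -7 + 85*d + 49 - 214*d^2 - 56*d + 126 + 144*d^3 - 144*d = 144*d^3 - 214*d^2 - 115*d + 168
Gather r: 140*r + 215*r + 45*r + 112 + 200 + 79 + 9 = 400*r + 400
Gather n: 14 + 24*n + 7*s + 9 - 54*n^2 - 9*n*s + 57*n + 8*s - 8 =-54*n^2 + n*(81 - 9*s) + 15*s + 15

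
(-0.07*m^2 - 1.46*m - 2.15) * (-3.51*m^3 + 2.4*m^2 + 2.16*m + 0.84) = 0.2457*m^5 + 4.9566*m^4 + 3.8913*m^3 - 8.3724*m^2 - 5.8704*m - 1.806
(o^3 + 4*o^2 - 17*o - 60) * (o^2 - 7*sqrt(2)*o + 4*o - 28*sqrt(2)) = o^5 - 7*sqrt(2)*o^4 + 8*o^4 - 56*sqrt(2)*o^3 - o^3 - 128*o^2 + 7*sqrt(2)*o^2 - 240*o + 896*sqrt(2)*o + 1680*sqrt(2)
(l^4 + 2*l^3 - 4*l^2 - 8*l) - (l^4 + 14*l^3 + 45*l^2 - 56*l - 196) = -12*l^3 - 49*l^2 + 48*l + 196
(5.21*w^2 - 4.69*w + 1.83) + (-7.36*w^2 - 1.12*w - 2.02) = -2.15*w^2 - 5.81*w - 0.19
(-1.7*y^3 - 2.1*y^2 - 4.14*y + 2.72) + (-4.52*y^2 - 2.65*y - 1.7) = -1.7*y^3 - 6.62*y^2 - 6.79*y + 1.02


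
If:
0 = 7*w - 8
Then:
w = 8/7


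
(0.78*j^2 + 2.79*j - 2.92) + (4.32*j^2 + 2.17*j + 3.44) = 5.1*j^2 + 4.96*j + 0.52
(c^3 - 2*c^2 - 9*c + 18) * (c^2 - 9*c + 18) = c^5 - 11*c^4 + 27*c^3 + 63*c^2 - 324*c + 324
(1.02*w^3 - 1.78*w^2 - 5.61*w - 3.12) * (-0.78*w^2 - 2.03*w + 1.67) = -0.7956*w^5 - 0.6822*w^4 + 9.6926*w^3 + 10.8493*w^2 - 3.0351*w - 5.2104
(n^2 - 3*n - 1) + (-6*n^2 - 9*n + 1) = -5*n^2 - 12*n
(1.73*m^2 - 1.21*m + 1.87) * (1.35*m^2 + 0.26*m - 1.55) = 2.3355*m^4 - 1.1837*m^3 - 0.4716*m^2 + 2.3617*m - 2.8985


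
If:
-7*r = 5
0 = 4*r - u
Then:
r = -5/7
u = -20/7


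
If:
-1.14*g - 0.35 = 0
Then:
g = -0.31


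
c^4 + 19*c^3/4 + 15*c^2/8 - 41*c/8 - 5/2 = (c - 1)*(c + 1/2)*(c + 5/4)*(c + 4)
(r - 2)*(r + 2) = r^2 - 4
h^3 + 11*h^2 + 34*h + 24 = (h + 1)*(h + 4)*(h + 6)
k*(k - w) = k^2 - k*w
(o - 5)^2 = o^2 - 10*o + 25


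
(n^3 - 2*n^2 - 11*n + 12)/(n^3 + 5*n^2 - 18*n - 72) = (n - 1)/(n + 6)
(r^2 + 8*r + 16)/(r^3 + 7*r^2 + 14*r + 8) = (r + 4)/(r^2 + 3*r + 2)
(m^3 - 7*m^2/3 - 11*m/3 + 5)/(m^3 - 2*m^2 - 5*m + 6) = (m + 5/3)/(m + 2)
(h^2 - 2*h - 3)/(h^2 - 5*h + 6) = (h + 1)/(h - 2)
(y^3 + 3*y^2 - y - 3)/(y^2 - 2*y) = (y^3 + 3*y^2 - y - 3)/(y*(y - 2))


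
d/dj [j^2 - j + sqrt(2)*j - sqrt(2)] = 2*j - 1 + sqrt(2)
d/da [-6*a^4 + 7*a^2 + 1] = -24*a^3 + 14*a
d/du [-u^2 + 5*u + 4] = 5 - 2*u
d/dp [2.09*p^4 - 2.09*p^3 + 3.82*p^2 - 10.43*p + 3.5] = 8.36*p^3 - 6.27*p^2 + 7.64*p - 10.43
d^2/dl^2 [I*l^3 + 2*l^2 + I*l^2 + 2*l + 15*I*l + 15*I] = 6*I*l + 4 + 2*I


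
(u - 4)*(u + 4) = u^2 - 16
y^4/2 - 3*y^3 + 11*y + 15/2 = (y/2 + 1/2)*(y - 5)*(y - 3)*(y + 1)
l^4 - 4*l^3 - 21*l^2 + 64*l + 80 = (l - 5)*(l - 4)*(l + 1)*(l + 4)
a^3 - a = a*(a - 1)*(a + 1)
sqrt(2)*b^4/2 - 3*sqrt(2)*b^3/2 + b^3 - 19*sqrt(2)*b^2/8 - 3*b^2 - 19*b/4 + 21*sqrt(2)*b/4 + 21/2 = (b - 7/2)*(b - 3/2)*(b + 2)*(sqrt(2)*b/2 + 1)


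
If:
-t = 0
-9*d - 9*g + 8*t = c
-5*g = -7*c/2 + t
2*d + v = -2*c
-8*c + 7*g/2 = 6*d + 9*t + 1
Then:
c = -60/41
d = 146/123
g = -42/41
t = 0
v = 68/123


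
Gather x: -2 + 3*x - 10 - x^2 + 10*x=-x^2 + 13*x - 12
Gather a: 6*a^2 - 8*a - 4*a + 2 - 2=6*a^2 - 12*a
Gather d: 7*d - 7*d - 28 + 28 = 0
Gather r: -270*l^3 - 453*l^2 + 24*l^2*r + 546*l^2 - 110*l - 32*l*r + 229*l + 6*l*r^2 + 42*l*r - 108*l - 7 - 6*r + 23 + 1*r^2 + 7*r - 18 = -270*l^3 + 93*l^2 + 11*l + r^2*(6*l + 1) + r*(24*l^2 + 10*l + 1) - 2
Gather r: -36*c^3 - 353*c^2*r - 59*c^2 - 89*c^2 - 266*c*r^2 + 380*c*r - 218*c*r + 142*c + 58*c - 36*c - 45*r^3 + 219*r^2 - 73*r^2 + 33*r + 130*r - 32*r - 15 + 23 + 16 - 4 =-36*c^3 - 148*c^2 + 164*c - 45*r^3 + r^2*(146 - 266*c) + r*(-353*c^2 + 162*c + 131) + 20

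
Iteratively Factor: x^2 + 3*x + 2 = (x + 1)*(x + 2)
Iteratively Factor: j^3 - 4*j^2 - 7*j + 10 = (j - 5)*(j^2 + j - 2) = (j - 5)*(j + 2)*(j - 1)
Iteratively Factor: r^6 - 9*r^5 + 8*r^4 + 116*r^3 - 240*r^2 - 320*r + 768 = (r + 3)*(r^5 - 12*r^4 + 44*r^3 - 16*r^2 - 192*r + 256) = (r + 2)*(r + 3)*(r^4 - 14*r^3 + 72*r^2 - 160*r + 128) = (r - 4)*(r + 2)*(r + 3)*(r^3 - 10*r^2 + 32*r - 32) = (r - 4)^2*(r + 2)*(r + 3)*(r^2 - 6*r + 8) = (r - 4)^3*(r + 2)*(r + 3)*(r - 2)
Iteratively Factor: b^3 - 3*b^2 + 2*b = (b - 2)*(b^2 - b) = b*(b - 2)*(b - 1)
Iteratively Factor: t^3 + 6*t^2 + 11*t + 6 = (t + 3)*(t^2 + 3*t + 2) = (t + 2)*(t + 3)*(t + 1)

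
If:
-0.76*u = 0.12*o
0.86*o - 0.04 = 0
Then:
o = 0.05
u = -0.01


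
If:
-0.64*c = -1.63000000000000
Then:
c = 2.55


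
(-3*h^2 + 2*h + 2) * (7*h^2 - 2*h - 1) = -21*h^4 + 20*h^3 + 13*h^2 - 6*h - 2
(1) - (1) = 0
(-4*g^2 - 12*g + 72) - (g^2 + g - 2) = -5*g^2 - 13*g + 74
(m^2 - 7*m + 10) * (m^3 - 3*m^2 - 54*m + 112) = m^5 - 10*m^4 - 23*m^3 + 460*m^2 - 1324*m + 1120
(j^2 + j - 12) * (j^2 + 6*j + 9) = j^4 + 7*j^3 + 3*j^2 - 63*j - 108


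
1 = 1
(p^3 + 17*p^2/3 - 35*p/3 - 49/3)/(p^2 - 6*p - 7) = (3*p^2 + 14*p - 49)/(3*(p - 7))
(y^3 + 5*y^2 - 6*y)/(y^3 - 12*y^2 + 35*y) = (y^2 + 5*y - 6)/(y^2 - 12*y + 35)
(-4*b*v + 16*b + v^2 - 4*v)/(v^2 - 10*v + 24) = (-4*b + v)/(v - 6)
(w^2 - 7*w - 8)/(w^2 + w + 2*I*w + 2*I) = (w - 8)/(w + 2*I)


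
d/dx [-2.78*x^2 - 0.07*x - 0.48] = -5.56*x - 0.07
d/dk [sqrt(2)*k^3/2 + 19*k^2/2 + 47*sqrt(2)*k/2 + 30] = 3*sqrt(2)*k^2/2 + 19*k + 47*sqrt(2)/2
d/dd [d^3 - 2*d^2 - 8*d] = 3*d^2 - 4*d - 8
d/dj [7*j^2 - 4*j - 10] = 14*j - 4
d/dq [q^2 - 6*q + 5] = 2*q - 6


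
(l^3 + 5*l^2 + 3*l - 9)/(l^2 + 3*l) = l + 2 - 3/l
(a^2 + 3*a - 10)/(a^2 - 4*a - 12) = (-a^2 - 3*a + 10)/(-a^2 + 4*a + 12)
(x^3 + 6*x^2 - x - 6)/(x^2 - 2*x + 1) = (x^2 + 7*x + 6)/(x - 1)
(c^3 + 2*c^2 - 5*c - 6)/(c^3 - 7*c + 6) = (c + 1)/(c - 1)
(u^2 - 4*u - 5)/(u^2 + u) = (u - 5)/u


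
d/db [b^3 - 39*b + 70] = 3*b^2 - 39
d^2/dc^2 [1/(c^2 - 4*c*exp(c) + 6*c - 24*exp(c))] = 2*((2*c*exp(c) + 16*exp(c) - 1)*(c^2 - 4*c*exp(c) + 6*c - 24*exp(c)) + 4*(2*c*exp(c) - c + 14*exp(c) - 3)^2)/(c^2 - 4*c*exp(c) + 6*c - 24*exp(c))^3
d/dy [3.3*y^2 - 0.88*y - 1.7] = 6.6*y - 0.88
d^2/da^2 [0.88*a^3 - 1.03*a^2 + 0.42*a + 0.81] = 5.28*a - 2.06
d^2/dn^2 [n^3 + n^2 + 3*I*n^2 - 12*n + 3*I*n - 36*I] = 6*n + 2 + 6*I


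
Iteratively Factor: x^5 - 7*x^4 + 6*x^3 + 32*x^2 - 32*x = (x)*(x^4 - 7*x^3 + 6*x^2 + 32*x - 32) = x*(x - 4)*(x^3 - 3*x^2 - 6*x + 8) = x*(x - 4)^2*(x^2 + x - 2) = x*(x - 4)^2*(x + 2)*(x - 1)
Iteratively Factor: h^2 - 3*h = (h - 3)*(h)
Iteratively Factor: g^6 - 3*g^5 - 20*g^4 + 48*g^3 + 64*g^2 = (g + 4)*(g^5 - 7*g^4 + 8*g^3 + 16*g^2) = g*(g + 4)*(g^4 - 7*g^3 + 8*g^2 + 16*g) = g*(g - 4)*(g + 4)*(g^3 - 3*g^2 - 4*g) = g*(g - 4)^2*(g + 4)*(g^2 + g) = g*(g - 4)^2*(g + 1)*(g + 4)*(g)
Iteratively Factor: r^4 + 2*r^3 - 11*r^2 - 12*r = (r)*(r^3 + 2*r^2 - 11*r - 12) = r*(r + 1)*(r^2 + r - 12) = r*(r - 3)*(r + 1)*(r + 4)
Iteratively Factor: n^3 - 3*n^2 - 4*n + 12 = (n - 3)*(n^2 - 4) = (n - 3)*(n + 2)*(n - 2)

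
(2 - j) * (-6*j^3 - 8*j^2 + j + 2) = 6*j^4 - 4*j^3 - 17*j^2 + 4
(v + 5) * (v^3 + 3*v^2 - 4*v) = v^4 + 8*v^3 + 11*v^2 - 20*v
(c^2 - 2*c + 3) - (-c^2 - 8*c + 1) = 2*c^2 + 6*c + 2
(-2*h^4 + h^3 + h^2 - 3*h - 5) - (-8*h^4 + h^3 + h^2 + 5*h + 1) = 6*h^4 - 8*h - 6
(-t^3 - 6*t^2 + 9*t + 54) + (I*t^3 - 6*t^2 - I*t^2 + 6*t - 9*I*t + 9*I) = -t^3 + I*t^3 - 12*t^2 - I*t^2 + 15*t - 9*I*t + 54 + 9*I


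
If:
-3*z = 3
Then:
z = -1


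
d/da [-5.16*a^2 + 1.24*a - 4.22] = 1.24 - 10.32*a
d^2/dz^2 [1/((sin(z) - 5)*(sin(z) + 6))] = (-4*sin(z)^4 - 3*sin(z)^3 - 115*sin(z)^2 - 24*sin(z) + 62)/((sin(z) - 5)^3*(sin(z) + 6)^3)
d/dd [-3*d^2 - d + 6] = -6*d - 1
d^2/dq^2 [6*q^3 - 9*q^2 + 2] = 36*q - 18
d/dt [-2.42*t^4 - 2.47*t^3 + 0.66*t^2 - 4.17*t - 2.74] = -9.68*t^3 - 7.41*t^2 + 1.32*t - 4.17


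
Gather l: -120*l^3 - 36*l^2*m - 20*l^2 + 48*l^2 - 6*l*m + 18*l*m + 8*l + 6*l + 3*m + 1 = -120*l^3 + l^2*(28 - 36*m) + l*(12*m + 14) + 3*m + 1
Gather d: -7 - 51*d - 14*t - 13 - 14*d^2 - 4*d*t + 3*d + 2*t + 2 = -14*d^2 + d*(-4*t - 48) - 12*t - 18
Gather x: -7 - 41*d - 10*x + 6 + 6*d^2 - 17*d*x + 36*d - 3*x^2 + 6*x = 6*d^2 - 5*d - 3*x^2 + x*(-17*d - 4) - 1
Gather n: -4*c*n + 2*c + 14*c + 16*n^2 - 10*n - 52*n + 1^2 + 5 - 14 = 16*c + 16*n^2 + n*(-4*c - 62) - 8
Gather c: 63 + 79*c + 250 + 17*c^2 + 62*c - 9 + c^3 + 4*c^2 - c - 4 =c^3 + 21*c^2 + 140*c + 300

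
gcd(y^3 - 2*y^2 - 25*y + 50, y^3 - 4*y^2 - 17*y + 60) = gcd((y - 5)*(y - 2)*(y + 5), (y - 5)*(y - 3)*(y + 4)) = y - 5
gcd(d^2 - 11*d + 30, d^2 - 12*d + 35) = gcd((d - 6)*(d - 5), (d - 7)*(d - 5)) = d - 5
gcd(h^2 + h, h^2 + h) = h^2 + h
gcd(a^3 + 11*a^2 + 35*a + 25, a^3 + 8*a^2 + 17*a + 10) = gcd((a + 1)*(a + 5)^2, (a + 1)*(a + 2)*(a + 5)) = a^2 + 6*a + 5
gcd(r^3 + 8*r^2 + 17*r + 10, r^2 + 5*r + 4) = r + 1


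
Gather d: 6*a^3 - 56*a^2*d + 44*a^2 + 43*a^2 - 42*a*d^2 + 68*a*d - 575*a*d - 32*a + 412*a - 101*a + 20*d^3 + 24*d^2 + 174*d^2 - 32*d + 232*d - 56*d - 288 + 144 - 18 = 6*a^3 + 87*a^2 + 279*a + 20*d^3 + d^2*(198 - 42*a) + d*(-56*a^2 - 507*a + 144) - 162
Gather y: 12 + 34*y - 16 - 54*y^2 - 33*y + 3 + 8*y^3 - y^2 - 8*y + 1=8*y^3 - 55*y^2 - 7*y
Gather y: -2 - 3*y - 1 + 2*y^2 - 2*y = 2*y^2 - 5*y - 3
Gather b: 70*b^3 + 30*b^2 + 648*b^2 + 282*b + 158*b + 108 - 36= 70*b^3 + 678*b^2 + 440*b + 72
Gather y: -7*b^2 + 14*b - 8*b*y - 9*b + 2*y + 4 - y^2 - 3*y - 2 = -7*b^2 + 5*b - y^2 + y*(-8*b - 1) + 2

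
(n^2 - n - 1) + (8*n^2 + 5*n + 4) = 9*n^2 + 4*n + 3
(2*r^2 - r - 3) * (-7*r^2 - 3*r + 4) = -14*r^4 + r^3 + 32*r^2 + 5*r - 12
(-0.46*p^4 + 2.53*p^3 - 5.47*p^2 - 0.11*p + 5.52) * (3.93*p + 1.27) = -1.8078*p^5 + 9.3587*p^4 - 18.284*p^3 - 7.3792*p^2 + 21.5539*p + 7.0104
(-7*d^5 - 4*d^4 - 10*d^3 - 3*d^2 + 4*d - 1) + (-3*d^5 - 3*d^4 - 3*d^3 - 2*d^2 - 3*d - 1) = -10*d^5 - 7*d^4 - 13*d^3 - 5*d^2 + d - 2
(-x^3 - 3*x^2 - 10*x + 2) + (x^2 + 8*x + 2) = -x^3 - 2*x^2 - 2*x + 4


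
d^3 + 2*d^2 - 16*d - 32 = (d - 4)*(d + 2)*(d + 4)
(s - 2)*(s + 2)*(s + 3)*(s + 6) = s^4 + 9*s^3 + 14*s^2 - 36*s - 72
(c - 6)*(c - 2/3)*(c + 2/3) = c^3 - 6*c^2 - 4*c/9 + 8/3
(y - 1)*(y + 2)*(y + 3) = y^3 + 4*y^2 + y - 6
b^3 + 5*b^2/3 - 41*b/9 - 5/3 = (b - 5/3)*(b + 1/3)*(b + 3)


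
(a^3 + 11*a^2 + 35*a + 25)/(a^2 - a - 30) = (a^2 + 6*a + 5)/(a - 6)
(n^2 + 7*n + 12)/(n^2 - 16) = (n + 3)/(n - 4)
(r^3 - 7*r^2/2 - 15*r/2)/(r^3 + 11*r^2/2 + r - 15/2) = r*(r - 5)/(r^2 + 4*r - 5)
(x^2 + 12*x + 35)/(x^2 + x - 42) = (x + 5)/(x - 6)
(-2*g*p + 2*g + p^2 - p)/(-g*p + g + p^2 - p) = (-2*g + p)/(-g + p)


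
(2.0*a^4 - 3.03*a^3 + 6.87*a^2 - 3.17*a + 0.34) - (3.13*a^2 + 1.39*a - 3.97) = 2.0*a^4 - 3.03*a^3 + 3.74*a^2 - 4.56*a + 4.31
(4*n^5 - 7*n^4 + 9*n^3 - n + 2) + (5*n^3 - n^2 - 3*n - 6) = 4*n^5 - 7*n^4 + 14*n^3 - n^2 - 4*n - 4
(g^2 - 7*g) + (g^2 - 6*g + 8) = 2*g^2 - 13*g + 8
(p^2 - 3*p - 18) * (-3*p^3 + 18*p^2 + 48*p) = -3*p^5 + 27*p^4 + 48*p^3 - 468*p^2 - 864*p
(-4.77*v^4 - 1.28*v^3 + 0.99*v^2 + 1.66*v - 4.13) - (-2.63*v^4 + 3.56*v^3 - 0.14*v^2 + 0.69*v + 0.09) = -2.14*v^4 - 4.84*v^3 + 1.13*v^2 + 0.97*v - 4.22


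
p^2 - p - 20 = (p - 5)*(p + 4)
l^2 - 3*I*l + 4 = (l - 4*I)*(l + I)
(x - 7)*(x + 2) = x^2 - 5*x - 14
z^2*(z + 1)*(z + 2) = z^4 + 3*z^3 + 2*z^2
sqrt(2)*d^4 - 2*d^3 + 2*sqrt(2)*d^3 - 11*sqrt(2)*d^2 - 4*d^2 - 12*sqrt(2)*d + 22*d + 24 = (d - 3)*(d + 4)*(d - sqrt(2))*(sqrt(2)*d + sqrt(2))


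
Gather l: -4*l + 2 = 2 - 4*l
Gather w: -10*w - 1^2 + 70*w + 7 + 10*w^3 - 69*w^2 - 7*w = 10*w^3 - 69*w^2 + 53*w + 6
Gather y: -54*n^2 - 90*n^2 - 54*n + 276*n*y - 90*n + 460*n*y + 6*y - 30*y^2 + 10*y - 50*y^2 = -144*n^2 - 144*n - 80*y^2 + y*(736*n + 16)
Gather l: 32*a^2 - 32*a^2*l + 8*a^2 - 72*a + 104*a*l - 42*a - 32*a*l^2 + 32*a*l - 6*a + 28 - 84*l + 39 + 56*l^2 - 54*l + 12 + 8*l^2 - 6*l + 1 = 40*a^2 - 120*a + l^2*(64 - 32*a) + l*(-32*a^2 + 136*a - 144) + 80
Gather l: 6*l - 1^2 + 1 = 6*l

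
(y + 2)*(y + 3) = y^2 + 5*y + 6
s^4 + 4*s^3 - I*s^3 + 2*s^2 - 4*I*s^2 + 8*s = s*(s + 4)*(s - 2*I)*(s + I)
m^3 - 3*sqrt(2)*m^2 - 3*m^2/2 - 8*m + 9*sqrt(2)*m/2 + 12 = (m - 3/2)*(m - 4*sqrt(2))*(m + sqrt(2))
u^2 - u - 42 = (u - 7)*(u + 6)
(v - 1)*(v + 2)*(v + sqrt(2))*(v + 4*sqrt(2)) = v^4 + v^3 + 5*sqrt(2)*v^3 + 6*v^2 + 5*sqrt(2)*v^2 - 10*sqrt(2)*v + 8*v - 16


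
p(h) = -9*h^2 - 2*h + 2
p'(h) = -18*h - 2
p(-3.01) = -73.52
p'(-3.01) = 52.18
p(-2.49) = -48.82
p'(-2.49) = 42.82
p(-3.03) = -74.57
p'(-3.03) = 52.54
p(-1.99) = -29.66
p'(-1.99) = 33.82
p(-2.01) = -30.34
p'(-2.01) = 34.18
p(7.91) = -576.93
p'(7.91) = -144.38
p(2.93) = -81.12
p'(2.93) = -54.74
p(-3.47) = -99.43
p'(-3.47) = 60.46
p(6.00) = -334.00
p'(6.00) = -110.00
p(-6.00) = -310.00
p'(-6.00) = 106.00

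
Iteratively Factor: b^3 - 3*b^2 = (b)*(b^2 - 3*b) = b^2*(b - 3)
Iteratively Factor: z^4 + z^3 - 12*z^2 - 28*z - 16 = (z + 1)*(z^3 - 12*z - 16) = (z + 1)*(z + 2)*(z^2 - 2*z - 8) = (z - 4)*(z + 1)*(z + 2)*(z + 2)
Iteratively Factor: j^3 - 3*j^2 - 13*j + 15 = (j + 3)*(j^2 - 6*j + 5) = (j - 5)*(j + 3)*(j - 1)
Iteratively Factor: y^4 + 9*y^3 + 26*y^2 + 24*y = (y)*(y^3 + 9*y^2 + 26*y + 24) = y*(y + 3)*(y^2 + 6*y + 8) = y*(y + 3)*(y + 4)*(y + 2)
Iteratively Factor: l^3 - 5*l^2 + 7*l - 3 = (l - 1)*(l^2 - 4*l + 3) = (l - 1)^2*(l - 3)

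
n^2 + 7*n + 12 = (n + 3)*(n + 4)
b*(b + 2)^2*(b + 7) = b^4 + 11*b^3 + 32*b^2 + 28*b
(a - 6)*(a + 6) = a^2 - 36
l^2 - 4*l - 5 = (l - 5)*(l + 1)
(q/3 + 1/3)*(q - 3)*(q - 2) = q^3/3 - 4*q^2/3 + q/3 + 2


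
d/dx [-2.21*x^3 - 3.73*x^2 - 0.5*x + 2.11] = -6.63*x^2 - 7.46*x - 0.5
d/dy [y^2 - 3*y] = 2*y - 3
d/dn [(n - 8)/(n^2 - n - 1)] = (n^2 - n - (n - 8)*(2*n - 1) - 1)/(-n^2 + n + 1)^2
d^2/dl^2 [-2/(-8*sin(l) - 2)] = 4*(-4*sin(l)^2 + sin(l) + 8)/(4*sin(l) + 1)^3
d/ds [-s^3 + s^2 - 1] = s*(2 - 3*s)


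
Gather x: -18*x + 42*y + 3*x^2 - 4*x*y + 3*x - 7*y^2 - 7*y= 3*x^2 + x*(-4*y - 15) - 7*y^2 + 35*y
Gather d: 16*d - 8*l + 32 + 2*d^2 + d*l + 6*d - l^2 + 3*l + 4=2*d^2 + d*(l + 22) - l^2 - 5*l + 36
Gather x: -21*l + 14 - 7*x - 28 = -21*l - 7*x - 14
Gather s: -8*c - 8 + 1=-8*c - 7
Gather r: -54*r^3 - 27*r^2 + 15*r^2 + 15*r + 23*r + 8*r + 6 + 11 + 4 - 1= -54*r^3 - 12*r^2 + 46*r + 20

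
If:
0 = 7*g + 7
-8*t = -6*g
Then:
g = -1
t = -3/4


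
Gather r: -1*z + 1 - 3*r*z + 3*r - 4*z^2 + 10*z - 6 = r*(3 - 3*z) - 4*z^2 + 9*z - 5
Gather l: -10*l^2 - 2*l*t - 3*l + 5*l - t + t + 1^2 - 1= -10*l^2 + l*(2 - 2*t)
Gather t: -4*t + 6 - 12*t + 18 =24 - 16*t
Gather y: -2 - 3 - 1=-6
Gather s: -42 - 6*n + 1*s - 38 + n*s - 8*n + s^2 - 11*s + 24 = -14*n + s^2 + s*(n - 10) - 56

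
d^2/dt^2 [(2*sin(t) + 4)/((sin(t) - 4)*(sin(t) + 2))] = 2*(-4*sin(t) + cos(t)^2 + 1)/(sin(t) - 4)^3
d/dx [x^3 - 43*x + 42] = 3*x^2 - 43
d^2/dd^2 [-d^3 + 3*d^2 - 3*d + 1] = 6 - 6*d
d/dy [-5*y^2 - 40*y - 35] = -10*y - 40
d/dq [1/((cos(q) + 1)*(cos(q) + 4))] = (2*cos(q) + 5)*sin(q)/((cos(q) + 1)^2*(cos(q) + 4)^2)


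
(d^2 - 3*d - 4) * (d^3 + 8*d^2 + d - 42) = d^5 + 5*d^4 - 27*d^3 - 77*d^2 + 122*d + 168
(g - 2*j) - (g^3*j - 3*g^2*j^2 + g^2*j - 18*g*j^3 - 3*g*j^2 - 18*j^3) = -g^3*j + 3*g^2*j^2 - g^2*j + 18*g*j^3 + 3*g*j^2 + g + 18*j^3 - 2*j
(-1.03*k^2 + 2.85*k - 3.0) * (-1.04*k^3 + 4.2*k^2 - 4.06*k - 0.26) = 1.0712*k^5 - 7.29*k^4 + 19.2718*k^3 - 23.9032*k^2 + 11.439*k + 0.78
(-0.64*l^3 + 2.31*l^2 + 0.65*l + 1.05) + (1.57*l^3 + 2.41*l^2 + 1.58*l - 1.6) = 0.93*l^3 + 4.72*l^2 + 2.23*l - 0.55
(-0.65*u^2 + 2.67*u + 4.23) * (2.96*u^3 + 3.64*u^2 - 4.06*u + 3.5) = -1.924*u^5 + 5.5372*u^4 + 24.8786*u^3 + 2.282*u^2 - 7.8288*u + 14.805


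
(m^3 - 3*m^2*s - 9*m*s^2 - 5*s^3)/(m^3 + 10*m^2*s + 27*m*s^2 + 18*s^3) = (m^2 - 4*m*s - 5*s^2)/(m^2 + 9*m*s + 18*s^2)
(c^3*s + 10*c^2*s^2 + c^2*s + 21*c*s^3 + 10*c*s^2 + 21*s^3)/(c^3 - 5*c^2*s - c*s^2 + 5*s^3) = s*(c^3 + 10*c^2*s + c^2 + 21*c*s^2 + 10*c*s + 21*s^2)/(c^3 - 5*c^2*s - c*s^2 + 5*s^3)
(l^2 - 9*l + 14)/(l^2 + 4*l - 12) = (l - 7)/(l + 6)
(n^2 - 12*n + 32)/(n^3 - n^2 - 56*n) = (n - 4)/(n*(n + 7))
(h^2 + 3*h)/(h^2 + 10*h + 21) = h/(h + 7)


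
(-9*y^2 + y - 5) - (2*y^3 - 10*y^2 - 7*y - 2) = -2*y^3 + y^2 + 8*y - 3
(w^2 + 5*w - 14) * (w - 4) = w^3 + w^2 - 34*w + 56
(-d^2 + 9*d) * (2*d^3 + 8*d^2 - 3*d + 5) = -2*d^5 + 10*d^4 + 75*d^3 - 32*d^2 + 45*d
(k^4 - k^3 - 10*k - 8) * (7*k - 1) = 7*k^5 - 8*k^4 + k^3 - 70*k^2 - 46*k + 8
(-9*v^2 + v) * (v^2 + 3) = -9*v^4 + v^3 - 27*v^2 + 3*v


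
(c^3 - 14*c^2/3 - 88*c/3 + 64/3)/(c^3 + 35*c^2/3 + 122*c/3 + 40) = (3*c^2 - 26*c + 16)/(3*c^2 + 23*c + 30)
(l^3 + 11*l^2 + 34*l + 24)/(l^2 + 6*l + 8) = (l^2 + 7*l + 6)/(l + 2)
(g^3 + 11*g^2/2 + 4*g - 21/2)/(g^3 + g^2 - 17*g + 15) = (2*g^2 + 13*g + 21)/(2*(g^2 + 2*g - 15))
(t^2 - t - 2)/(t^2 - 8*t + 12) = (t + 1)/(t - 6)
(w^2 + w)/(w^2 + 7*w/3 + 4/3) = 3*w/(3*w + 4)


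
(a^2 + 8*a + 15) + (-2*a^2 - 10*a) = -a^2 - 2*a + 15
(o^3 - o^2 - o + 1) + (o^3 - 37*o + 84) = 2*o^3 - o^2 - 38*o + 85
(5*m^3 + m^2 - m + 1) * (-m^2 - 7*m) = -5*m^5 - 36*m^4 - 6*m^3 + 6*m^2 - 7*m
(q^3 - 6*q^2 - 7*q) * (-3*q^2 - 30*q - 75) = -3*q^5 - 12*q^4 + 126*q^3 + 660*q^2 + 525*q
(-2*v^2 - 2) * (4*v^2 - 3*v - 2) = -8*v^4 + 6*v^3 - 4*v^2 + 6*v + 4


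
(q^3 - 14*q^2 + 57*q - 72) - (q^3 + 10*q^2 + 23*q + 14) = -24*q^2 + 34*q - 86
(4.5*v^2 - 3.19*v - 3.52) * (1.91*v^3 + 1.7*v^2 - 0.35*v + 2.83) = 8.595*v^5 + 1.5571*v^4 - 13.7212*v^3 + 7.8675*v^2 - 7.7957*v - 9.9616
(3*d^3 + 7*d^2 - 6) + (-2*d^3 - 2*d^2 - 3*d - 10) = d^3 + 5*d^2 - 3*d - 16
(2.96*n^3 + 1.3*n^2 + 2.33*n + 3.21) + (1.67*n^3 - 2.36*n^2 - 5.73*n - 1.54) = 4.63*n^3 - 1.06*n^2 - 3.4*n + 1.67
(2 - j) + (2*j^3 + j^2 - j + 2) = 2*j^3 + j^2 - 2*j + 4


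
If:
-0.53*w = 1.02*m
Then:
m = -0.519607843137255*w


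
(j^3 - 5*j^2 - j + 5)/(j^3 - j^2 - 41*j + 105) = (j^2 - 1)/(j^2 + 4*j - 21)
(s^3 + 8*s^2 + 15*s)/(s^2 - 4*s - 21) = s*(s + 5)/(s - 7)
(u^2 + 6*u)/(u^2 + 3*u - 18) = u/(u - 3)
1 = 1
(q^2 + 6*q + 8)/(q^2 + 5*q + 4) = (q + 2)/(q + 1)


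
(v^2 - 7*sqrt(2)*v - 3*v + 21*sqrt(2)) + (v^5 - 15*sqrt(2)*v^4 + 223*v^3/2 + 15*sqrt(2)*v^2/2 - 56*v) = v^5 - 15*sqrt(2)*v^4 + 223*v^3/2 + v^2 + 15*sqrt(2)*v^2/2 - 59*v - 7*sqrt(2)*v + 21*sqrt(2)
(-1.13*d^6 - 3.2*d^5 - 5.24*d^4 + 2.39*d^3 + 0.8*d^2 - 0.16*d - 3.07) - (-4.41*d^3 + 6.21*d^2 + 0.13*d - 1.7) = -1.13*d^6 - 3.2*d^5 - 5.24*d^4 + 6.8*d^3 - 5.41*d^2 - 0.29*d - 1.37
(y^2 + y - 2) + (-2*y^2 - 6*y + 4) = -y^2 - 5*y + 2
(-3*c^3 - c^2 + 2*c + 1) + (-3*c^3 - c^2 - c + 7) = -6*c^3 - 2*c^2 + c + 8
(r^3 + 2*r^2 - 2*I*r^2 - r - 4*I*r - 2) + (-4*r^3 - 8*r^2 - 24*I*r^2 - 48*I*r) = -3*r^3 - 6*r^2 - 26*I*r^2 - r - 52*I*r - 2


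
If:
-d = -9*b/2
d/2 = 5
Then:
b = 20/9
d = 10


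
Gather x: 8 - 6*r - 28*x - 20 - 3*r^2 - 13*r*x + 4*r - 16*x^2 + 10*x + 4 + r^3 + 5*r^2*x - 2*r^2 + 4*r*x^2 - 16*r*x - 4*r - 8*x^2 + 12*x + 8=r^3 - 5*r^2 - 6*r + x^2*(4*r - 24) + x*(5*r^2 - 29*r - 6)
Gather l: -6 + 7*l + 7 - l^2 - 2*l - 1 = -l^2 + 5*l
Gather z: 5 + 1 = 6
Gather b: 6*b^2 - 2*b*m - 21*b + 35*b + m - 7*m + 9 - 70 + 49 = 6*b^2 + b*(14 - 2*m) - 6*m - 12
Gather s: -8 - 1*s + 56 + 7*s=6*s + 48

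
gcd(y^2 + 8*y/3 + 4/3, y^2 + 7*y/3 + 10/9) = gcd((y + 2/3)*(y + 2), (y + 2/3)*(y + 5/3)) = y + 2/3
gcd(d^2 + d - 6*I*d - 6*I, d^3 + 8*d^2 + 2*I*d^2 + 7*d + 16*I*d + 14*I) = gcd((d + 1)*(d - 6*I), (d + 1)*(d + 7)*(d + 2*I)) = d + 1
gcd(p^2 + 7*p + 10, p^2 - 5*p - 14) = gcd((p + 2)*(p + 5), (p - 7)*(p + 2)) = p + 2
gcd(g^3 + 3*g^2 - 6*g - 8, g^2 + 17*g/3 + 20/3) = g + 4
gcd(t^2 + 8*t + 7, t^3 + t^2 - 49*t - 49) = t^2 + 8*t + 7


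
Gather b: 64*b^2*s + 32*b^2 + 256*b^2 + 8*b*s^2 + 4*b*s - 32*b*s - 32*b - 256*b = b^2*(64*s + 288) + b*(8*s^2 - 28*s - 288)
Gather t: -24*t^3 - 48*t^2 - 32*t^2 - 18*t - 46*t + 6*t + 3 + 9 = -24*t^3 - 80*t^2 - 58*t + 12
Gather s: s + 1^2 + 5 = s + 6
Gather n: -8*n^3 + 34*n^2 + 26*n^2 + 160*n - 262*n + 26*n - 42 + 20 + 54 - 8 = -8*n^3 + 60*n^2 - 76*n + 24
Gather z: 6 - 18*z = 6 - 18*z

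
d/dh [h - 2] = 1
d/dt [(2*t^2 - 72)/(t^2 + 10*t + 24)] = 20/(t^2 + 8*t + 16)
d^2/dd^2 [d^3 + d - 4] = 6*d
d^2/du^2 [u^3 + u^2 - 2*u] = 6*u + 2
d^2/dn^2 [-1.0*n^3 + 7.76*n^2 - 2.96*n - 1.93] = 15.52 - 6.0*n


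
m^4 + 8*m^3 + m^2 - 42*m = m*(m - 2)*(m + 3)*(m + 7)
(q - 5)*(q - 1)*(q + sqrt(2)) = q^3 - 6*q^2 + sqrt(2)*q^2 - 6*sqrt(2)*q + 5*q + 5*sqrt(2)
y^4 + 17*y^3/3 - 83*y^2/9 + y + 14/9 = (y - 1)*(y - 2/3)*(y + 1/3)*(y + 7)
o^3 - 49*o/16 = o*(o - 7/4)*(o + 7/4)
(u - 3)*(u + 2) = u^2 - u - 6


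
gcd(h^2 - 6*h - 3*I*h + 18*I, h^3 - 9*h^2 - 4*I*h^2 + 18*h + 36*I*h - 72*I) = h - 6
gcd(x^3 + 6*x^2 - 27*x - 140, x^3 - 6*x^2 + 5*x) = x - 5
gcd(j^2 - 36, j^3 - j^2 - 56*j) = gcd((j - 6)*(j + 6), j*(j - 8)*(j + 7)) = 1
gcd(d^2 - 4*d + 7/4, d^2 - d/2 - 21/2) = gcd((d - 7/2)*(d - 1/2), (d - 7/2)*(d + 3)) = d - 7/2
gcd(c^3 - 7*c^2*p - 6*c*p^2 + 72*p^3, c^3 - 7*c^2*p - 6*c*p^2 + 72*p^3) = c^3 - 7*c^2*p - 6*c*p^2 + 72*p^3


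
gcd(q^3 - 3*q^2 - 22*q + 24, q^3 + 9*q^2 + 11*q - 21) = q - 1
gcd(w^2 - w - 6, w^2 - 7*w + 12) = w - 3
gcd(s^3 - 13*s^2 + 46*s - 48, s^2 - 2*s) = s - 2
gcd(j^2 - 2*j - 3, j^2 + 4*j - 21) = j - 3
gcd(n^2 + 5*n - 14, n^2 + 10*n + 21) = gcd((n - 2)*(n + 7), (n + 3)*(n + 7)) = n + 7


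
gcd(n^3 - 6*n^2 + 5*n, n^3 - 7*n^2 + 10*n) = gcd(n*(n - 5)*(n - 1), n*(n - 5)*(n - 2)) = n^2 - 5*n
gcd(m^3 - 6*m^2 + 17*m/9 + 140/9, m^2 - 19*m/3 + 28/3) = m - 7/3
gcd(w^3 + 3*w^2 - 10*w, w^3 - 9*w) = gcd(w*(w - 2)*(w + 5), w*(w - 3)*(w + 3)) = w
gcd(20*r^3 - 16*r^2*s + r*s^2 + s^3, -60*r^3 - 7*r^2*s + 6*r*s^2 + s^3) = 5*r + s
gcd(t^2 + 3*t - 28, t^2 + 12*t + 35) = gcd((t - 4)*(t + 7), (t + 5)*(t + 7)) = t + 7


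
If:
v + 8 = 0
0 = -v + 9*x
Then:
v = -8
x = -8/9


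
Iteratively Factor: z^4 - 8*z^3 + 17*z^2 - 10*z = (z - 2)*(z^3 - 6*z^2 + 5*z) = (z - 5)*(z - 2)*(z^2 - z) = z*(z - 5)*(z - 2)*(z - 1)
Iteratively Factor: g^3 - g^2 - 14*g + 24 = (g - 3)*(g^2 + 2*g - 8) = (g - 3)*(g - 2)*(g + 4)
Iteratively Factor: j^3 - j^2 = (j)*(j^2 - j) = j^2*(j - 1)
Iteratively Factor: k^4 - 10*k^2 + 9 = (k - 1)*(k^3 + k^2 - 9*k - 9) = (k - 1)*(k + 1)*(k^2 - 9) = (k - 3)*(k - 1)*(k + 1)*(k + 3)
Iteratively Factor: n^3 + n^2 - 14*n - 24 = (n + 2)*(n^2 - n - 12) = (n - 4)*(n + 2)*(n + 3)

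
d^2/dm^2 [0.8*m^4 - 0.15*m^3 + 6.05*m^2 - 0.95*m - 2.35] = 9.6*m^2 - 0.9*m + 12.1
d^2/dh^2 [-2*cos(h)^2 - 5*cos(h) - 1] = 5*cos(h) + 4*cos(2*h)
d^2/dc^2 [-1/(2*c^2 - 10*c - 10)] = (-c^2 + 5*c + (2*c - 5)^2 + 5)/(-c^2 + 5*c + 5)^3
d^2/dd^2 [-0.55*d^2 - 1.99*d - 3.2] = -1.10000000000000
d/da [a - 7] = 1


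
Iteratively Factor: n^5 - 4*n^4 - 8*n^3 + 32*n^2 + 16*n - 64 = (n - 4)*(n^4 - 8*n^2 + 16) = (n - 4)*(n + 2)*(n^3 - 2*n^2 - 4*n + 8) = (n - 4)*(n - 2)*(n + 2)*(n^2 - 4) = (n - 4)*(n - 2)^2*(n + 2)*(n + 2)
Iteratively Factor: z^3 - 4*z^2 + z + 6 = (z - 3)*(z^2 - z - 2) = (z - 3)*(z + 1)*(z - 2)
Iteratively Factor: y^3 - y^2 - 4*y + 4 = (y + 2)*(y^2 - 3*y + 2) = (y - 2)*(y + 2)*(y - 1)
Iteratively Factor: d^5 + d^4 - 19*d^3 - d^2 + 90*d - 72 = (d - 2)*(d^4 + 3*d^3 - 13*d^2 - 27*d + 36) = (d - 2)*(d + 4)*(d^3 - d^2 - 9*d + 9) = (d - 2)*(d + 3)*(d + 4)*(d^2 - 4*d + 3) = (d - 2)*(d - 1)*(d + 3)*(d + 4)*(d - 3)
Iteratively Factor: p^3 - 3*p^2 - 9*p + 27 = (p + 3)*(p^2 - 6*p + 9) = (p - 3)*(p + 3)*(p - 3)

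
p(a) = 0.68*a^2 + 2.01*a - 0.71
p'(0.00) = 2.01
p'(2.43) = 5.31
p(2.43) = 8.19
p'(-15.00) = -18.39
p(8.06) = 59.67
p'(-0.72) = 1.03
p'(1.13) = 3.55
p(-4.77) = 5.17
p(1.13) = 2.43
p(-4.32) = 3.30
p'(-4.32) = -3.87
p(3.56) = 15.06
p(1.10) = 2.32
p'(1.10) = 3.51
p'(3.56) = 6.85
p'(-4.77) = -4.48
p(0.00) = -0.71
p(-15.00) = 122.14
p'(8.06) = 12.97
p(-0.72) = -1.80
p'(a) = 1.36*a + 2.01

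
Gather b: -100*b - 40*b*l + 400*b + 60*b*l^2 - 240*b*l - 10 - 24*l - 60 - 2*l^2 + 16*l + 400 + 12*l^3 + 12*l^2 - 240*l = b*(60*l^2 - 280*l + 300) + 12*l^3 + 10*l^2 - 248*l + 330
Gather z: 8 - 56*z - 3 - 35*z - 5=-91*z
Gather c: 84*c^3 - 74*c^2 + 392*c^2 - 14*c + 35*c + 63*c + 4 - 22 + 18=84*c^3 + 318*c^2 + 84*c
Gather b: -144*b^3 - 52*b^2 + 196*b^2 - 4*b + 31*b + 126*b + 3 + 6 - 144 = -144*b^3 + 144*b^2 + 153*b - 135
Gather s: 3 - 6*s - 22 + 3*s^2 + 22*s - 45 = 3*s^2 + 16*s - 64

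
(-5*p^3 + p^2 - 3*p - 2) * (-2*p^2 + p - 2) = 10*p^5 - 7*p^4 + 17*p^3 - p^2 + 4*p + 4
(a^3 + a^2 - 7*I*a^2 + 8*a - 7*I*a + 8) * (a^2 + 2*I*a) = a^5 + a^4 - 5*I*a^4 + 22*a^3 - 5*I*a^3 + 22*a^2 + 16*I*a^2 + 16*I*a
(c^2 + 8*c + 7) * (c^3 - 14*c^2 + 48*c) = c^5 - 6*c^4 - 57*c^3 + 286*c^2 + 336*c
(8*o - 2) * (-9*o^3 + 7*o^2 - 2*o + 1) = -72*o^4 + 74*o^3 - 30*o^2 + 12*o - 2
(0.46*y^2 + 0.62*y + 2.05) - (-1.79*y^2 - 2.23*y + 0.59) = 2.25*y^2 + 2.85*y + 1.46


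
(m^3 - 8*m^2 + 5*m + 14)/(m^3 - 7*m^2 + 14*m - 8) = (m^2 - 6*m - 7)/(m^2 - 5*m + 4)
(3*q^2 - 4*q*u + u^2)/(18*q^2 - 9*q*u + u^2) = (q - u)/(6*q - u)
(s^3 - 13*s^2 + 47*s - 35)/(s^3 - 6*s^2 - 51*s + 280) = (s^2 - 8*s + 7)/(s^2 - s - 56)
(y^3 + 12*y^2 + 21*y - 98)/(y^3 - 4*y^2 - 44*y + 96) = (y^2 + 14*y + 49)/(y^2 - 2*y - 48)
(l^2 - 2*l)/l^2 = (l - 2)/l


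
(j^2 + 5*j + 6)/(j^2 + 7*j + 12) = (j + 2)/(j + 4)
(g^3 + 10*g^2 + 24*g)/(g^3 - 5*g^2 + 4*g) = (g^2 + 10*g + 24)/(g^2 - 5*g + 4)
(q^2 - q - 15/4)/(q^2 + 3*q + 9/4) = (2*q - 5)/(2*q + 3)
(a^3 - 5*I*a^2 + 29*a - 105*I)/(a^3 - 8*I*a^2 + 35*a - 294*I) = (a^2 + 2*I*a + 15)/(a^2 - I*a + 42)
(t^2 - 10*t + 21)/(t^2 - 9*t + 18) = (t - 7)/(t - 6)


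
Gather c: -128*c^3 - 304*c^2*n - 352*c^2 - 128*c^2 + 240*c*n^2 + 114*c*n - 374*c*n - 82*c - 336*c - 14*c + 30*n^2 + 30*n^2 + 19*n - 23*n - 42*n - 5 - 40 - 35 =-128*c^3 + c^2*(-304*n - 480) + c*(240*n^2 - 260*n - 432) + 60*n^2 - 46*n - 80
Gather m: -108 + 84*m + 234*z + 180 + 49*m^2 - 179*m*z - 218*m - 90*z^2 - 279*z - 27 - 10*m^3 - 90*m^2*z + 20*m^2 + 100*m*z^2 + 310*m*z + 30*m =-10*m^3 + m^2*(69 - 90*z) + m*(100*z^2 + 131*z - 104) - 90*z^2 - 45*z + 45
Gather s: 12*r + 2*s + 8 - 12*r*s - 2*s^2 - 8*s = 12*r - 2*s^2 + s*(-12*r - 6) + 8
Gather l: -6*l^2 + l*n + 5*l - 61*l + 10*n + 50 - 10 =-6*l^2 + l*(n - 56) + 10*n + 40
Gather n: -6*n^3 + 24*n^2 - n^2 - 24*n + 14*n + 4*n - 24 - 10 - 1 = -6*n^3 + 23*n^2 - 6*n - 35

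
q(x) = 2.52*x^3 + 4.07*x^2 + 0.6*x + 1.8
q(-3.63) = -67.29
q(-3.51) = -59.14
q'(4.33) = 177.59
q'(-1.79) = 10.25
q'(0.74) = 10.76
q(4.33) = 285.29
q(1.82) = 31.57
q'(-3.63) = 70.67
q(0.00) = 1.80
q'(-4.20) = 99.77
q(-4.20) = -115.63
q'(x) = 7.56*x^2 + 8.14*x + 0.6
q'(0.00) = 0.60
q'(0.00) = 0.60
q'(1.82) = 40.46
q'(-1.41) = 4.15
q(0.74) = 5.49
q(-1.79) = -0.69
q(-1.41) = 1.98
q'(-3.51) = 65.17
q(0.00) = 1.80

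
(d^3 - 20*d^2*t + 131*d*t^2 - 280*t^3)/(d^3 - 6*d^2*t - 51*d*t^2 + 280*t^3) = (d - 7*t)/(d + 7*t)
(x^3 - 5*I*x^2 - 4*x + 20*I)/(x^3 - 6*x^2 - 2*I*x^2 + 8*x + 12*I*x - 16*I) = (x^2 + x*(2 - 5*I) - 10*I)/(x^2 - 2*x*(2 + I) + 8*I)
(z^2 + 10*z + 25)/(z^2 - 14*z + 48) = (z^2 + 10*z + 25)/(z^2 - 14*z + 48)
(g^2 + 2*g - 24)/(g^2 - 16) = (g + 6)/(g + 4)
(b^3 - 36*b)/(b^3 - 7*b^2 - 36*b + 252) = b/(b - 7)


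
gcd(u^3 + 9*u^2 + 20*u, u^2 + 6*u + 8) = u + 4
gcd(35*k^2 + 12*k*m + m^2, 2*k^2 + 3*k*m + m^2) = 1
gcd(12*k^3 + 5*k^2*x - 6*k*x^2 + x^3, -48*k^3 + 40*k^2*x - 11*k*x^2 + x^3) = 12*k^2 - 7*k*x + x^2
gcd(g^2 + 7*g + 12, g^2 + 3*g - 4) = g + 4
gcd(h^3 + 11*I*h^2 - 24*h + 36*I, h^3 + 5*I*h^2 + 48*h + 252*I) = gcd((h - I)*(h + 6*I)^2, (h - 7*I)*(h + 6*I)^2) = h^2 + 12*I*h - 36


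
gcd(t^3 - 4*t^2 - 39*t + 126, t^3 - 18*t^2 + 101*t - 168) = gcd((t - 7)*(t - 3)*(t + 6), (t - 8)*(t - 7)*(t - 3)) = t^2 - 10*t + 21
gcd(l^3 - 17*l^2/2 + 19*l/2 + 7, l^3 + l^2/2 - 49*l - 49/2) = l^2 - 13*l/2 - 7/2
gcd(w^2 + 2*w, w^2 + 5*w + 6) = w + 2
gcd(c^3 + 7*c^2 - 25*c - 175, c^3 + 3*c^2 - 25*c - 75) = c^2 - 25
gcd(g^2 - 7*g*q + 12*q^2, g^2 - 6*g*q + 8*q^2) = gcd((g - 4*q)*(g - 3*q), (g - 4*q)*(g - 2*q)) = -g + 4*q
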